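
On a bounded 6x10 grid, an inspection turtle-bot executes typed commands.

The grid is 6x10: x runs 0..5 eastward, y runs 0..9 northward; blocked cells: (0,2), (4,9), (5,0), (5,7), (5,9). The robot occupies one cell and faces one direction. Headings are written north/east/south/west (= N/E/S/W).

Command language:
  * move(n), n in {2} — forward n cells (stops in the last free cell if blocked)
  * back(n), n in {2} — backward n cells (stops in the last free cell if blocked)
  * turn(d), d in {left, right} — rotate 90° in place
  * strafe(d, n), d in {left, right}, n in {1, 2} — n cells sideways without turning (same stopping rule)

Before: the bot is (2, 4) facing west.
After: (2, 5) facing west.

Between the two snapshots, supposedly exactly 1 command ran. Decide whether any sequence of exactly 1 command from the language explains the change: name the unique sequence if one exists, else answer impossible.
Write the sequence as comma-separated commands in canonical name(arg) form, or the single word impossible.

strafe(right, 1)

key: still facing W — the one step turns nothing
begin: (2, 4) facing west
step 1 (strafe(right, 1)): (2, 5) facing west
no rival 1-sequence matches.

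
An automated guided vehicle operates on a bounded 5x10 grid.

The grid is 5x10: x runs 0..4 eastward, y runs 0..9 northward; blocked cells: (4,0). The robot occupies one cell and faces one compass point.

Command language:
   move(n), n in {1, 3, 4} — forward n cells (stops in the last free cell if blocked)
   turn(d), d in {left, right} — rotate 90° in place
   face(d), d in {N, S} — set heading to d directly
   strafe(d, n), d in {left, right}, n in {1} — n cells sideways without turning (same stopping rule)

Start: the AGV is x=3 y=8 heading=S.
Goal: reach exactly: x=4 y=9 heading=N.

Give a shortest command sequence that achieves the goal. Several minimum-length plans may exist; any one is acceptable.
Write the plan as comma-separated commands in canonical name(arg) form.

strafe(left, 1), face(N), move(4)

initial: x=3 y=8 heading=S
1. strafe(left, 1) → x=4 y=8 heading=S
2. face(N) → x=4 y=8 heading=N
3. move(4) → x=4 y=9 heading=N
nothing shorter than 3 reaches the goal.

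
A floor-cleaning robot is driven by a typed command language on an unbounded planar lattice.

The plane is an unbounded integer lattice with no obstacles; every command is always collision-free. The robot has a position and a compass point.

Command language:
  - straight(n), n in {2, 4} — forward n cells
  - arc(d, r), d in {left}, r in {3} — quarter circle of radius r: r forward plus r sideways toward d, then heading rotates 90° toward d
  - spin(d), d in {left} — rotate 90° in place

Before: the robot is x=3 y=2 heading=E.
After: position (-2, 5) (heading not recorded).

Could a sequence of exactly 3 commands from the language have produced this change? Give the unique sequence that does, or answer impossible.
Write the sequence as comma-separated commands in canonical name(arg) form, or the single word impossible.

spin(left), arc(left, 3), straight(2)

key: running straight(2) before spin(left) would end elsewhere — order is forced
from: x=3 y=2 heading=E
step 1 (spin(left)): x=3 y=2 heading=N
step 2 (arc(left, 3)): x=0 y=5 heading=W
step 3 (straight(2)): x=-2 y=5 heading=W
no other 3-command option fits: unique.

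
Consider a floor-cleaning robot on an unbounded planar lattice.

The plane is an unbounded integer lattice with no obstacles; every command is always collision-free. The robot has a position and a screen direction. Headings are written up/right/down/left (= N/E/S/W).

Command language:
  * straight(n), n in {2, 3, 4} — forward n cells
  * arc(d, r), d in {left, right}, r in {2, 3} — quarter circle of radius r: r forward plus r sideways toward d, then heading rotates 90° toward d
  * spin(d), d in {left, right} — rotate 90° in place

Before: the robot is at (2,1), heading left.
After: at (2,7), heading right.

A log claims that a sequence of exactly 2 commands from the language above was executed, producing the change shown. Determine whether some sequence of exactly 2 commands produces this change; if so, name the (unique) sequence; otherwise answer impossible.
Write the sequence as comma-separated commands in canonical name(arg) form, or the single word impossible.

arc(right, 3), arc(right, 3)

key: cell and facing (now E) both changed — the 2 commands mix motion and turning
begin: at (2,1), heading left
step 1 (arc(right, 3)): at (-1,4), heading up
step 2 (arc(right, 3)): at (2,7), heading right
uniquely the one of 81 2-step routes that fits.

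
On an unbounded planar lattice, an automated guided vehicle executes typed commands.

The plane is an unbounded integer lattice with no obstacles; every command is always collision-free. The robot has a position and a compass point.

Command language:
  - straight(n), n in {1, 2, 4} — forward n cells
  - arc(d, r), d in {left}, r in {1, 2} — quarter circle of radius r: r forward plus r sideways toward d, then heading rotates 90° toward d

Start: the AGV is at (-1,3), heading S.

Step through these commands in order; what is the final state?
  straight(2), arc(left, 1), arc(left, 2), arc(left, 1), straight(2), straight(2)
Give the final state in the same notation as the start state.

at (-3,3), heading W

initial: at (-1,3), heading S
1. straight(2) → at (-1,1), heading S
2. arc(left, 1) → at (0,0), heading E
3. arc(left, 2) → at (2,2), heading N
4. arc(left, 1) → at (1,3), heading W
5. straight(2) → at (-1,3), heading W
6. straight(2) → at (-3,3), heading W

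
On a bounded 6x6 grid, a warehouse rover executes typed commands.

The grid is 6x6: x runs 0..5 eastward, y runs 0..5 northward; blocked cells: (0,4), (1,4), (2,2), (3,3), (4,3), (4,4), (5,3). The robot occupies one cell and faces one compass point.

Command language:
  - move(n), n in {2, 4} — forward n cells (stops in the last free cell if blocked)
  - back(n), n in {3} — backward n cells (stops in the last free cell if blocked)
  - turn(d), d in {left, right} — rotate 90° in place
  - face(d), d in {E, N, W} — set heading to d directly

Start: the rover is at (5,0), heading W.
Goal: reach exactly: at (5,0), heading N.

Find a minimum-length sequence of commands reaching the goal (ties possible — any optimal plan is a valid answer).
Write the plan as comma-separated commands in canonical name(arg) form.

initial: at (5,0), heading W
[1] after face(N): at (5,0), heading N
nothing shorter than 1 reaches the goal.

face(N)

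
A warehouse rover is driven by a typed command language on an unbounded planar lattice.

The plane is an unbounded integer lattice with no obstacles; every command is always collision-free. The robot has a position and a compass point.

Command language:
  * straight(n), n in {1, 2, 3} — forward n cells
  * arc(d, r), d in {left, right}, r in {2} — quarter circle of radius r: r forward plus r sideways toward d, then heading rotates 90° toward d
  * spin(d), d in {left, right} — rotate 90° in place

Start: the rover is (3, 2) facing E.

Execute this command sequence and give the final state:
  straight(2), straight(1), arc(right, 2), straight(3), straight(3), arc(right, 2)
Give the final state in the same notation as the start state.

(6, -8) facing W

from: (3, 2) facing E
[1] after straight(2): (5, 2) facing E
[2] after straight(1): (6, 2) facing E
[3] after arc(right, 2): (8, 0) facing S
[4] after straight(3): (8, -3) facing S
[5] after straight(3): (8, -6) facing S
[6] after arc(right, 2): (6, -8) facing W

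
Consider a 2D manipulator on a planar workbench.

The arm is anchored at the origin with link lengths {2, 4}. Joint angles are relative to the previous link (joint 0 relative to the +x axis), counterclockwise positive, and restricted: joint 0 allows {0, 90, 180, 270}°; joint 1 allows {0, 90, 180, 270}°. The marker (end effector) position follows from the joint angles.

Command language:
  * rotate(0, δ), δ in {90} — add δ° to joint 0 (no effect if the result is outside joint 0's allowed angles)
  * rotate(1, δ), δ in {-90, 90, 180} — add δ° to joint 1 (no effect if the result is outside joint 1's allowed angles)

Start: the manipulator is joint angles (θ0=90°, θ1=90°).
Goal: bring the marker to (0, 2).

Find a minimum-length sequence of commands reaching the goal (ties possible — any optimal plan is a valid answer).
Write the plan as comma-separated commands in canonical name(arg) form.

t0: joint angles (θ0=90°, θ1=90°)
t=1 rotate(0, 90) ⇒ joint angles (θ0=180°, θ1=90°)
t=2 rotate(0, 90) ⇒ joint angles (θ0=270°, θ1=90°)
t=3 rotate(1, 90) ⇒ joint angles (θ0=270°, θ1=180°)
shorter routes all fall short; 3 is best.

rotate(0, 90), rotate(0, 90), rotate(1, 90)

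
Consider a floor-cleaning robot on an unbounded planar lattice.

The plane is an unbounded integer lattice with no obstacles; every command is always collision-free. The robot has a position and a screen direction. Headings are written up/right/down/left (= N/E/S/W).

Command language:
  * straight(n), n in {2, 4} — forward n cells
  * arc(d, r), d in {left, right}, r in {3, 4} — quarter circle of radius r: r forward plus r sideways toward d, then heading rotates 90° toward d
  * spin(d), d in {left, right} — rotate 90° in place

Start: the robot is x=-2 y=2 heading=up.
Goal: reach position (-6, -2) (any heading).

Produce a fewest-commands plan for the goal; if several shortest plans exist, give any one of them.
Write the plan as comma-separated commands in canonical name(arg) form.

spin(left), arc(left, 4)

t0: x=-2 y=2 heading=up
[1] after spin(left): x=-2 y=2 heading=left
[2] after arc(left, 4): x=-6 y=-2 heading=down
minimal: 2 command(s), checked below 2.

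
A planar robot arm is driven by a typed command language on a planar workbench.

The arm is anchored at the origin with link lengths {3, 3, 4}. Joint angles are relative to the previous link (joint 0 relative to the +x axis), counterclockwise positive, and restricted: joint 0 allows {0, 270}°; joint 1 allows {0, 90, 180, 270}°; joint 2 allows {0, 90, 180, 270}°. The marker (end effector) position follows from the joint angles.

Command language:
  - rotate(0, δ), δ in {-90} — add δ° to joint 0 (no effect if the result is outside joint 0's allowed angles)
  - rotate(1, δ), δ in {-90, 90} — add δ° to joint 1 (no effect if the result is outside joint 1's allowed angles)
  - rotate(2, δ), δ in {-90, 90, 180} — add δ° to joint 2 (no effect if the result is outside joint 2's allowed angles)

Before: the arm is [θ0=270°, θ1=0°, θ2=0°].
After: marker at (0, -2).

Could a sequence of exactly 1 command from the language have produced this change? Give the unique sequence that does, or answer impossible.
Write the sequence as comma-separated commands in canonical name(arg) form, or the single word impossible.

t0: [θ0=270°, θ1=0°, θ2=0°]
[1] after rotate(2, 180): [θ0=270°, θ1=0°, θ2=180°]
no other 1-command option fits: unique.

rotate(2, 180)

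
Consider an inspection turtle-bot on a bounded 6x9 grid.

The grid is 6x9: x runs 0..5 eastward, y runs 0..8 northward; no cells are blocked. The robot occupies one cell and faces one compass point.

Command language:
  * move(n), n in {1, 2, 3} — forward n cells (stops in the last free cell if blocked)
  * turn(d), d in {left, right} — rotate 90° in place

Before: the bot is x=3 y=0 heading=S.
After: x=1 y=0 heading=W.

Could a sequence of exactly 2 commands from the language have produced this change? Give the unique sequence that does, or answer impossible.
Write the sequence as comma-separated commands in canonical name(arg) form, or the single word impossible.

turn(right), move(2)

key: cell and facing (now W) both changed — the 2 commands mix motion and turning
t0: x=3 y=0 heading=S
1. turn(right) → x=3 y=0 heading=W
2. move(2) → x=1 y=0 heading=W
uniquely the one of 25 2-step routes that fits.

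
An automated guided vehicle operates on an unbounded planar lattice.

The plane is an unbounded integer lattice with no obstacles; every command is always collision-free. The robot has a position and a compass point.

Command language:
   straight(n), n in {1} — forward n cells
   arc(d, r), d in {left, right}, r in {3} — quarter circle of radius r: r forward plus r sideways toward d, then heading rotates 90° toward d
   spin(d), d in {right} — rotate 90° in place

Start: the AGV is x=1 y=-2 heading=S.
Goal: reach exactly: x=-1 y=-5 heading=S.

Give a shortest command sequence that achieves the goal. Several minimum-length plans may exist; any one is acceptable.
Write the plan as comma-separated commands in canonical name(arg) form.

arc(right, 3), spin(right), spin(right), straight(1), spin(right)

begin: x=1 y=-2 heading=S
1. arc(right, 3) → x=-2 y=-5 heading=W
2. spin(right) → x=-2 y=-5 heading=N
3. spin(right) → x=-2 y=-5 heading=E
4. straight(1) → x=-1 y=-5 heading=E
5. spin(right) → x=-1 y=-5 heading=S
minimal: 5 command(s), checked below 5.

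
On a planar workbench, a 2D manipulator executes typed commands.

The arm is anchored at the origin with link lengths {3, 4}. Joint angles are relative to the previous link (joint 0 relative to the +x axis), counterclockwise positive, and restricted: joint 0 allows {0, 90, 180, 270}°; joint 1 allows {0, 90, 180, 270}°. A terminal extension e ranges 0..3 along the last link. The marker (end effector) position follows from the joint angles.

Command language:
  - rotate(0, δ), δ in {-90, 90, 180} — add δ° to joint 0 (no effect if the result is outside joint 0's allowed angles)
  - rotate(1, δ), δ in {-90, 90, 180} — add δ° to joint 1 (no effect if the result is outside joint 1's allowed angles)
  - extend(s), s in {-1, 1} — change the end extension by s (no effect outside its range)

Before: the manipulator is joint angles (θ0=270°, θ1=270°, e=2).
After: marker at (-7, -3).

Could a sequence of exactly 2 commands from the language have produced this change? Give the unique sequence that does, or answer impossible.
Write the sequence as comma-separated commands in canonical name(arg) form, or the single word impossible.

begin: joint angles (θ0=270°, θ1=270°, e=2)
step 1 (extend(1)): joint angles (θ0=270°, θ1=270°, e=3)
step 2 (extend(1)): joint angles (θ0=270°, θ1=270°, e=3)
no other 2-command option fits: unique.

extend(1), extend(1)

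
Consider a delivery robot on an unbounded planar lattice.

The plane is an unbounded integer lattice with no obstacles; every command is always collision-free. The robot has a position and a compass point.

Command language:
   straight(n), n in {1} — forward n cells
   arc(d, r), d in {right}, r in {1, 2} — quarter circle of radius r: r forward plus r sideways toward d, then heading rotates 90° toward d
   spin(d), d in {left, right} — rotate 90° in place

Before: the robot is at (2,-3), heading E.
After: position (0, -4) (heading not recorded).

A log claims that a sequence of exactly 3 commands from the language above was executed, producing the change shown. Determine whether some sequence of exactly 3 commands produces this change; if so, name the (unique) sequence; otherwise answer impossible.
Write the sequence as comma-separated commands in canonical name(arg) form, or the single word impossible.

key: running straight(1) before spin(right) would end elsewhere — order is forced
initial: at (2,-3), heading E
step 1 (spin(right)): at (2,-3), heading S
step 2 (arc(right, 1)): at (1,-4), heading W
step 3 (straight(1)): at (0,-4), heading W
all 125 alternatives checked — unique.

spin(right), arc(right, 1), straight(1)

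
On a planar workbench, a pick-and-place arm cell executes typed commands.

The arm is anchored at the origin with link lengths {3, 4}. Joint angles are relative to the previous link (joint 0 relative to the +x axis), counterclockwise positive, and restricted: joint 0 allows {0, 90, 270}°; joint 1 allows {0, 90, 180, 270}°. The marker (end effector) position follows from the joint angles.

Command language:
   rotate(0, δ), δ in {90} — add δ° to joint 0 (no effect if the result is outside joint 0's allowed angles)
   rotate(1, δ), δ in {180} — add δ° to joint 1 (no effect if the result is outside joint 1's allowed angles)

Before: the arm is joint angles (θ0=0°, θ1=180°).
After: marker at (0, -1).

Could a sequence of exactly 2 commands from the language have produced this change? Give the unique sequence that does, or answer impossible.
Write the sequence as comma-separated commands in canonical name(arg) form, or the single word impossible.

rotate(0, 90), rotate(0, 90)

initial: joint angles (θ0=0°, θ1=180°)
[1] after rotate(0, 90): joint angles (θ0=90°, θ1=180°)
[2] after rotate(0, 90): joint angles (θ0=90°, θ1=180°)
no rival 2-sequence matches.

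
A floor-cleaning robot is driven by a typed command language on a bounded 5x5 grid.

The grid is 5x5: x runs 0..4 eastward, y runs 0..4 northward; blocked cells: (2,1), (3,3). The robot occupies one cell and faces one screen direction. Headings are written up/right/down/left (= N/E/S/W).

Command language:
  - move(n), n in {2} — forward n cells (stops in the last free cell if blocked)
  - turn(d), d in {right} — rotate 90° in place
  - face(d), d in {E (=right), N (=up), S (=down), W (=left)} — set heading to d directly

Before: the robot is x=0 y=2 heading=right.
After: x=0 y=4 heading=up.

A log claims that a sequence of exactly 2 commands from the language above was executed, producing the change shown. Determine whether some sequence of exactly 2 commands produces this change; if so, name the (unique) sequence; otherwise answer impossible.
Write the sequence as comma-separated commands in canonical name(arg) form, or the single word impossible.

face(N), move(2)

key: order matters: swapping face(N) and move(2) lands elsewhere
t0: x=0 y=2 heading=right
t=1 face(N) ⇒ x=0 y=2 heading=up
t=2 move(2) ⇒ x=0 y=4 heading=up
uniquely the one of 36 2-step routes that fits.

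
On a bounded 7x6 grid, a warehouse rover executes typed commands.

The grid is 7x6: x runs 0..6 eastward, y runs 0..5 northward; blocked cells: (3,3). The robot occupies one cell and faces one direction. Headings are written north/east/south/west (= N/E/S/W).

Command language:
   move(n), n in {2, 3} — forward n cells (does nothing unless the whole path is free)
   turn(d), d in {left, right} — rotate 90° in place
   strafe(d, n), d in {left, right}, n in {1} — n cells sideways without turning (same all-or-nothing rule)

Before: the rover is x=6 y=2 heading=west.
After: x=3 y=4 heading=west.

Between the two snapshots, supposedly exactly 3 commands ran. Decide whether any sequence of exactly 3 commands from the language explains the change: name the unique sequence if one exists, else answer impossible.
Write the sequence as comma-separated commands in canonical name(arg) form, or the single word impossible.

strafe(right, 1), strafe(right, 1), move(3)

key: order matters: swapping strafe(right, 1) and move(3) lands elsewhere
t0: x=6 y=2 heading=west
step 1 (strafe(right, 1)): x=6 y=3 heading=west
step 2 (strafe(right, 1)): x=6 y=4 heading=west
step 3 (move(3)): x=3 y=4 heading=west
uniquely the one of 216 3-step routes that fits.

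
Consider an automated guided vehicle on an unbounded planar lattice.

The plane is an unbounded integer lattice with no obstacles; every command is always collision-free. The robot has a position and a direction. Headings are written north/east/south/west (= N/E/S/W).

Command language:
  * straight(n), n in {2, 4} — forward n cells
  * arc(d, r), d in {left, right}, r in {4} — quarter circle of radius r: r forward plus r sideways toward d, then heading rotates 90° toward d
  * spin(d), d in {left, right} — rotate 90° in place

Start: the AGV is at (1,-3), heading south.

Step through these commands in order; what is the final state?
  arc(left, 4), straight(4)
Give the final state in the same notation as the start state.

at (9,-7), heading east

start: at (1,-3), heading south
[1] after arc(left, 4): at (5,-7), heading east
[2] after straight(4): at (9,-7), heading east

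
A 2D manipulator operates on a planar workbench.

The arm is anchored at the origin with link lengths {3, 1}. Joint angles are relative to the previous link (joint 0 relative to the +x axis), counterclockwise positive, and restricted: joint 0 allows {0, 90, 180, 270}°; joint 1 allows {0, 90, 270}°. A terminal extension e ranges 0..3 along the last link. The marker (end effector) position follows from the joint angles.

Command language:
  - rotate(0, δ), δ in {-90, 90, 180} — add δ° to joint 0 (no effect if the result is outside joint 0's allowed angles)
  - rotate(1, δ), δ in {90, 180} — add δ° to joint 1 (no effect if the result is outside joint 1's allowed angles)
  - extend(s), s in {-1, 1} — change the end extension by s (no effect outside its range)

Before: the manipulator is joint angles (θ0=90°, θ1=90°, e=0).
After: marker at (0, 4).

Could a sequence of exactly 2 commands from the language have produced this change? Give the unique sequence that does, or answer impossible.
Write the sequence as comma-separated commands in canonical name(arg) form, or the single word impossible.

rotate(1, 180), rotate(1, 90)

key: order matters: swapping rotate(1, 180) and rotate(1, 90) lands elsewhere
t0: joint angles (θ0=90°, θ1=90°, e=0)
[1] after rotate(1, 180): joint angles (θ0=90°, θ1=270°, e=0)
[2] after rotate(1, 90): joint angles (θ0=90°, θ1=0°, e=0)
no rival 2-sequence matches.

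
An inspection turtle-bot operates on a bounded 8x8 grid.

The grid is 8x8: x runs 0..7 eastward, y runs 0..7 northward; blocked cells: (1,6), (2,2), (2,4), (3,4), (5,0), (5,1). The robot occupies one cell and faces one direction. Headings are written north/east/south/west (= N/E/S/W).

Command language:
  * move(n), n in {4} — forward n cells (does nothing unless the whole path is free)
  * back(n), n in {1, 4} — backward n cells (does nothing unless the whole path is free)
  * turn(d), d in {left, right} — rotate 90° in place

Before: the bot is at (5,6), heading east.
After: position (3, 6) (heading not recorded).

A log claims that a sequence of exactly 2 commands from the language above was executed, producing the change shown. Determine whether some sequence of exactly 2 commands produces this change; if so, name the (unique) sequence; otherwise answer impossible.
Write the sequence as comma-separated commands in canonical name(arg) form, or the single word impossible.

back(1), back(1)

initial: at (5,6), heading east
step 1 (back(1)): at (4,6), heading east
step 2 (back(1)): at (3,6), heading east
no other 2-command option fits: unique.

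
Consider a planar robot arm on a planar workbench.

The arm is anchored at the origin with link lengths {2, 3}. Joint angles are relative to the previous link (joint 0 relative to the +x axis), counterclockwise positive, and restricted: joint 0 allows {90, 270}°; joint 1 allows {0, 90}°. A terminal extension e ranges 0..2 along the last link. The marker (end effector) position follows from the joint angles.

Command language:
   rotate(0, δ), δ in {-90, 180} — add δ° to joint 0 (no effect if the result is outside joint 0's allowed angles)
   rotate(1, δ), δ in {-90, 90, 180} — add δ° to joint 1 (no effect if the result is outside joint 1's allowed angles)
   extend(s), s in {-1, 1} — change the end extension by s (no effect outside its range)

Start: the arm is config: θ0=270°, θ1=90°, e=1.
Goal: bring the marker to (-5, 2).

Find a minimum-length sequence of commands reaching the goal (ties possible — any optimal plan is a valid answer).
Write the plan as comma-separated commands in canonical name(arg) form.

begin: config: θ0=270°, θ1=90°, e=1
t=1 rotate(0, 180) ⇒ config: θ0=90°, θ1=90°, e=1
t=2 extend(1) ⇒ config: θ0=90°, θ1=90°, e=2
nothing shorter than 2 reaches the goal.

rotate(0, 180), extend(1)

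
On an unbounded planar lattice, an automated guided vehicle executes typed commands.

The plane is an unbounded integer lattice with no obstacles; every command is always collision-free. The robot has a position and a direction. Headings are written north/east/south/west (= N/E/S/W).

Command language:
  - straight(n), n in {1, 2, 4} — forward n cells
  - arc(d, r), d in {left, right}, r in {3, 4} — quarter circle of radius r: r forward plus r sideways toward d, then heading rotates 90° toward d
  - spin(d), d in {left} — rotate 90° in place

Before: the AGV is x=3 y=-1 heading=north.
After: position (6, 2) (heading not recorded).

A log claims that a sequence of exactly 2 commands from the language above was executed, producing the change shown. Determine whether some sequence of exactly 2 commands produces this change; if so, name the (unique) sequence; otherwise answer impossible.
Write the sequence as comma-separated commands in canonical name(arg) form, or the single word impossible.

arc(right, 3), spin(left)

key: order matters: swapping arc(right, 3) and spin(left) lands elsewhere
start: x=3 y=-1 heading=north
[1] after arc(right, 3): x=6 y=2 heading=east
[2] after spin(left): x=6 y=2 heading=north
no rival 2-sequence matches.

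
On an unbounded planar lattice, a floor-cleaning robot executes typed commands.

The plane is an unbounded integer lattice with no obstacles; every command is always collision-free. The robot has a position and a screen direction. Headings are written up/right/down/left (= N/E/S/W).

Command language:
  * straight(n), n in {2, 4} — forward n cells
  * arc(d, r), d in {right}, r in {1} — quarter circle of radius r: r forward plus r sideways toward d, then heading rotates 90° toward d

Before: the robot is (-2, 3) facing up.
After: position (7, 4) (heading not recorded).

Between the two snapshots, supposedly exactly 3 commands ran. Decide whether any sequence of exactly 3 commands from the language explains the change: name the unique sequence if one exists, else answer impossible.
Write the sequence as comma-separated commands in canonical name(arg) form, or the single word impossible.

key: order matters: swapping arc(right, 1) and straight(4) lands elsewhere
from: (-2, 3) facing up
[1] after arc(right, 1): (-1, 4) facing right
[2] after straight(4): (3, 4) facing right
[3] after straight(4): (7, 4) facing right
all 27 alternatives checked — unique.

arc(right, 1), straight(4), straight(4)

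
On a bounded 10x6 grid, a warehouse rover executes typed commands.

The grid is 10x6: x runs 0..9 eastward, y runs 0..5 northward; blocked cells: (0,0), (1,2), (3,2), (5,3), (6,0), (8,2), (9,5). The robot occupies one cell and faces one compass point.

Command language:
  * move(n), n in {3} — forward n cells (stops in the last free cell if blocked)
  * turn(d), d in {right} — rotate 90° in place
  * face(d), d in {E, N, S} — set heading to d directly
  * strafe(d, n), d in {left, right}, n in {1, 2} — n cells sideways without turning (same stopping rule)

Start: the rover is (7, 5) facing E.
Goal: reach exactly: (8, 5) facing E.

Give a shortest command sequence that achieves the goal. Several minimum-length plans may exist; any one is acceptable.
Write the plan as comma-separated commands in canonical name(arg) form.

begin: (7, 5) facing E
[1] after move(3): (8, 5) facing E
nothing shorter than 1 reaches the goal.

move(3)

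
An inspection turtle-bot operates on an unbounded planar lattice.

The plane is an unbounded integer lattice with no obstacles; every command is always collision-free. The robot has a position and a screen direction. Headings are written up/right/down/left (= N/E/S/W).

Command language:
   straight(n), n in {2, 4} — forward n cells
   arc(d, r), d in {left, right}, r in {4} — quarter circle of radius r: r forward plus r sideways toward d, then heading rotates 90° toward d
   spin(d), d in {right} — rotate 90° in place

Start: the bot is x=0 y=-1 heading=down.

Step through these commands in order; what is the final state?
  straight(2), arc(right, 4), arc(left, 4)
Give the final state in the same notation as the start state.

start: x=0 y=-1 heading=down
t=1 straight(2) ⇒ x=0 y=-3 heading=down
t=2 arc(right, 4) ⇒ x=-4 y=-7 heading=left
t=3 arc(left, 4) ⇒ x=-8 y=-11 heading=down

x=-8 y=-11 heading=down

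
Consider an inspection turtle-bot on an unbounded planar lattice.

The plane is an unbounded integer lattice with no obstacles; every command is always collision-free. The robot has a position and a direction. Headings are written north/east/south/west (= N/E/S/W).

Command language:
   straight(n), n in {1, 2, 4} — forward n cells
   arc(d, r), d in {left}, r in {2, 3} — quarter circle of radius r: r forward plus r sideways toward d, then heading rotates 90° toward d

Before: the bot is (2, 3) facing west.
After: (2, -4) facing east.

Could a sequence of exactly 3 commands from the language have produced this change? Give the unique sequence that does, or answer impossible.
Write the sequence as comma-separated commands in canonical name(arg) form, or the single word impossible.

key: cell and facing (now E) both changed — the 3 commands mix motion and turning
t0: (2, 3) facing west
[1] after arc(left, 3): (-1, 0) facing south
[2] after straight(1): (-1, -1) facing south
[3] after arc(left, 3): (2, -4) facing east
no other 3-command option fits: unique.

arc(left, 3), straight(1), arc(left, 3)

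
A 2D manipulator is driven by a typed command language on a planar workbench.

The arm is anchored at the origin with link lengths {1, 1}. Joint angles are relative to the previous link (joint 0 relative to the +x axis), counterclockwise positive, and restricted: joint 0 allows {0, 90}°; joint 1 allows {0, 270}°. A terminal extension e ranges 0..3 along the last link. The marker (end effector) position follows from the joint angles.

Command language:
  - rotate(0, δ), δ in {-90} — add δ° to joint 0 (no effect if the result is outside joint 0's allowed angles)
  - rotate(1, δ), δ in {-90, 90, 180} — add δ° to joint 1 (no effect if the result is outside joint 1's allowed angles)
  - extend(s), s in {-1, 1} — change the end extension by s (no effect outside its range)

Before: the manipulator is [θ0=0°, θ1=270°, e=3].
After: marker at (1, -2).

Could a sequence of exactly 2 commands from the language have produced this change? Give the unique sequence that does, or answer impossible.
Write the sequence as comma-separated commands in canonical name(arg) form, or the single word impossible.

extend(-1), extend(-1)

initial: [θ0=0°, θ1=270°, e=3]
1. extend(-1) → [θ0=0°, θ1=270°, e=2]
2. extend(-1) → [θ0=0°, θ1=270°, e=1]
no other 2-command option fits: unique.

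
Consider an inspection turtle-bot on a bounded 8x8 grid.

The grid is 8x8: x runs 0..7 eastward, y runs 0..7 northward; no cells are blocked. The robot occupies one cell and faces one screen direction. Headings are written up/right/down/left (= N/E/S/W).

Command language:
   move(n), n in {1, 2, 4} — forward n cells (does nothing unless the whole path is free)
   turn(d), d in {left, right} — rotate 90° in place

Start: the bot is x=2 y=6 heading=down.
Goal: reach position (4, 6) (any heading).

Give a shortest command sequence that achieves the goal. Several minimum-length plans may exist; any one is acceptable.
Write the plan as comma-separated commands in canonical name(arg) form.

turn(left), move(2)

initial: x=2 y=6 heading=down
step 1 (turn(left)): x=2 y=6 heading=right
step 2 (move(2)): x=4 y=6 heading=right
no 1-step plan works, so 2 is optimal.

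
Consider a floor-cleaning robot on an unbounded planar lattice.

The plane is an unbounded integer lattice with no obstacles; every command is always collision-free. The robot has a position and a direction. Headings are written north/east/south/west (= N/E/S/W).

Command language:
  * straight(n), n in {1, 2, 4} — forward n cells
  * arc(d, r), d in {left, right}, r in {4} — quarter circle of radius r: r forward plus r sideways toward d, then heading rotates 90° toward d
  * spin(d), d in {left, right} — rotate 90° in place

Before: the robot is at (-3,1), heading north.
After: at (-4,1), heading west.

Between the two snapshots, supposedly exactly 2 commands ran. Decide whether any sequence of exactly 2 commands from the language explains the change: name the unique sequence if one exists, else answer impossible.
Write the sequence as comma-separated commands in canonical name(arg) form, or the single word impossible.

key: cell and facing (now W) both changed — the 2 commands mix motion and turning
initial: at (-3,1), heading north
t=1 spin(left) ⇒ at (-3,1), heading west
t=2 straight(1) ⇒ at (-4,1), heading west
uniquely the one of 49 2-step routes that fits.

spin(left), straight(1)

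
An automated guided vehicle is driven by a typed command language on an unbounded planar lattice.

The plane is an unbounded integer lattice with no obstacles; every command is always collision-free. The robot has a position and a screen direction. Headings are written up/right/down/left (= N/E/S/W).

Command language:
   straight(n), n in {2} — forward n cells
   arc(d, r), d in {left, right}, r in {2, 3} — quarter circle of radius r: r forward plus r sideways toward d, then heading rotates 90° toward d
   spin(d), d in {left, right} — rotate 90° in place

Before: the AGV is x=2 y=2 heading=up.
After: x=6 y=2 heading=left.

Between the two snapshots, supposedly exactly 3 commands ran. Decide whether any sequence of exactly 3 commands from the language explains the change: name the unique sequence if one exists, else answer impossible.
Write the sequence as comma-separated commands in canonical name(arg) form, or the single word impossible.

key: order matters: swapping arc(right, 2) and spin(right) lands elsewhere
from: x=2 y=2 heading=up
t=1 arc(right, 2) ⇒ x=4 y=4 heading=right
t=2 arc(right, 2) ⇒ x=6 y=2 heading=down
t=3 spin(right) ⇒ x=6 y=2 heading=left
uniquely the one of 343 3-step routes that fits.

arc(right, 2), arc(right, 2), spin(right)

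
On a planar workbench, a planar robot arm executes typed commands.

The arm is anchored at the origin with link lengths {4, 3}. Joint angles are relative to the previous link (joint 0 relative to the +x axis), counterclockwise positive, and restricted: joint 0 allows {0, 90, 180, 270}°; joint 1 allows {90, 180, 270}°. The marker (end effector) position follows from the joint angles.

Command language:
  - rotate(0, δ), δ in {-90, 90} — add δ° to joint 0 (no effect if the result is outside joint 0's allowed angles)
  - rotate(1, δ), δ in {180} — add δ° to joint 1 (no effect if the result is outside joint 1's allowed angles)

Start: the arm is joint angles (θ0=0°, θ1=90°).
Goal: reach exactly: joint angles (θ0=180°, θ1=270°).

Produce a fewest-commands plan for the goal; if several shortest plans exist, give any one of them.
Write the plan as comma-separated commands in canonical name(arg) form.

rotate(0, 90), rotate(0, 90), rotate(1, 180)

start: joint angles (θ0=0°, θ1=90°)
1. rotate(0, 90) → joint angles (θ0=90°, θ1=90°)
2. rotate(0, 90) → joint angles (θ0=180°, θ1=90°)
3. rotate(1, 180) → joint angles (θ0=180°, θ1=270°)
nothing shorter than 3 reaches the goal.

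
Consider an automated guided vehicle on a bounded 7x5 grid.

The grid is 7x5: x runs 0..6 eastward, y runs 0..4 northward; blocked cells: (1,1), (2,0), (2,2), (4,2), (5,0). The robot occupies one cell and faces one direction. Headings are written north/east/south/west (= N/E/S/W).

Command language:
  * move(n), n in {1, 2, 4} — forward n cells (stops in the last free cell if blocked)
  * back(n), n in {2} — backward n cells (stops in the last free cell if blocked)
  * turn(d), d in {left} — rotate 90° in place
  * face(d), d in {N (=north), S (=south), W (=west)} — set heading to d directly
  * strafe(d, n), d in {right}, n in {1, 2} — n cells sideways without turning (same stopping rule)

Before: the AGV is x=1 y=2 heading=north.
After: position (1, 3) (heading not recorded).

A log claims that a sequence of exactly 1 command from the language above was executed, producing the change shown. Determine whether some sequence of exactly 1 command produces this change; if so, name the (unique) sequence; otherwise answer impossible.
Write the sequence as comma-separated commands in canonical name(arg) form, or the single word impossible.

move(1)

begin: x=1 y=2 heading=north
[1] after move(1): x=1 y=3 heading=north
no other 1-command option fits: unique.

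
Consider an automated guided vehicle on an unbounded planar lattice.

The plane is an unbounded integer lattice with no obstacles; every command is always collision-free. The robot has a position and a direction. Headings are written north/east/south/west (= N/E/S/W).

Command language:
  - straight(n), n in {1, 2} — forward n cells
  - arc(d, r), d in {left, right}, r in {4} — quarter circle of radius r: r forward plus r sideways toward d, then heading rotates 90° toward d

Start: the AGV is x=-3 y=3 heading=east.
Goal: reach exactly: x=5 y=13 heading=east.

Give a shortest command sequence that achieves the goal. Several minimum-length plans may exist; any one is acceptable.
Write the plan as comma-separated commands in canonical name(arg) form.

t0: x=-3 y=3 heading=east
step 1 (arc(left, 4)): x=1 y=7 heading=north
step 2 (straight(2)): x=1 y=9 heading=north
step 3 (arc(right, 4)): x=5 y=13 heading=east
nothing shorter than 3 reaches the goal.

arc(left, 4), straight(2), arc(right, 4)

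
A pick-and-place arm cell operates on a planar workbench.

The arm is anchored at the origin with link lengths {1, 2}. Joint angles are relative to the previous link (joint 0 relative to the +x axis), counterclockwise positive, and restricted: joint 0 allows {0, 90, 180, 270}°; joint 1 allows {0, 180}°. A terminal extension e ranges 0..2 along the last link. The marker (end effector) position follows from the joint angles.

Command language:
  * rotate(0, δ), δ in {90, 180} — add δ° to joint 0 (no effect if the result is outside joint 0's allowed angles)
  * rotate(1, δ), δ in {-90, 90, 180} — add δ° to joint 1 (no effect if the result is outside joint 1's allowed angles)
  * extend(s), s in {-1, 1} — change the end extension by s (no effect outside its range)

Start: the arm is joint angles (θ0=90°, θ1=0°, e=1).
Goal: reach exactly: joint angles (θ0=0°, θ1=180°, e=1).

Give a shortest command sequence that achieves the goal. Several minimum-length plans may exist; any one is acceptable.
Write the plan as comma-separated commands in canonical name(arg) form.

rotate(1, 180), rotate(0, 90), rotate(0, 180)

begin: joint angles (θ0=90°, θ1=0°, e=1)
step 1 (rotate(1, 180)): joint angles (θ0=90°, θ1=180°, e=1)
step 2 (rotate(0, 90)): joint angles (θ0=180°, θ1=180°, e=1)
step 3 (rotate(0, 180)): joint angles (θ0=0°, θ1=180°, e=1)
no 2-step plan works, so 3 is optimal.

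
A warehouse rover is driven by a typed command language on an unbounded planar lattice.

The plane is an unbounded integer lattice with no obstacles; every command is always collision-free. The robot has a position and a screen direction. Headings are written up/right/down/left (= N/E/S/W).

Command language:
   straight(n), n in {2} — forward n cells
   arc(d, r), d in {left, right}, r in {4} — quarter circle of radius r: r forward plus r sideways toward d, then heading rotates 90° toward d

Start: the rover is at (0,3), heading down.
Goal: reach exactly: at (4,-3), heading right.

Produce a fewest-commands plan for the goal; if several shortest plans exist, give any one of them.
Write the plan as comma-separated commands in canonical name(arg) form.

straight(2), arc(left, 4)

initial: at (0,3), heading down
[1] after straight(2): at (0,1), heading down
[2] after arc(left, 4): at (4,-3), heading right
no 1-step plan works, so 2 is optimal.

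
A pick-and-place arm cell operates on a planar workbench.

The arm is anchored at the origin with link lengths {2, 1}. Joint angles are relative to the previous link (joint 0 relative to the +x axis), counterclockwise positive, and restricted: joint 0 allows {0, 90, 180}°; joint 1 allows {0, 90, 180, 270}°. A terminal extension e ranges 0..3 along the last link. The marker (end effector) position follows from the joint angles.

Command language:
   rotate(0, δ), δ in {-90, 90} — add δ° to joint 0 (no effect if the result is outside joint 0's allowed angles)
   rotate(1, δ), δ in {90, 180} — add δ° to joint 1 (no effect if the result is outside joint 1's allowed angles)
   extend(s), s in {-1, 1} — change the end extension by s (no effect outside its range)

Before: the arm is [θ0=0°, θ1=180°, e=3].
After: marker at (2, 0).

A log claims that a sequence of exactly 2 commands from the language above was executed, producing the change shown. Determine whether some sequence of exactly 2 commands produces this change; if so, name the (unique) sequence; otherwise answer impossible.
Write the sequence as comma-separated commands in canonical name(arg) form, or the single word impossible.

rotate(0, 90), rotate(0, 90)

initial: [θ0=0°, θ1=180°, e=3]
step 1 (rotate(0, 90)): [θ0=90°, θ1=180°, e=3]
step 2 (rotate(0, 90)): [θ0=180°, θ1=180°, e=3]
no other 2-command option fits: unique.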